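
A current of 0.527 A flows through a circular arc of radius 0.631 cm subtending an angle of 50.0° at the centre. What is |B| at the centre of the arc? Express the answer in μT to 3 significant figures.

B ≈ 7.29 μT

The Biot–Savart field of a circular arc at its centre is B = μ₀Iφ/(4πR), with φ = 0.8727 rad.
B = (4π×10⁻⁷ × 0.527 × 0.8727) / (4π × 0.00631) = 7.29×10⁻⁶ T.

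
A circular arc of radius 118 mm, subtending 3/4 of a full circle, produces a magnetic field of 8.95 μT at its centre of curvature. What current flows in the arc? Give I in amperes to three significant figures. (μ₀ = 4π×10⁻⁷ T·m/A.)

For a circular arc, B = μ₀Iφ/(4πR) with φ in radians; here φ = 4.712 rad.
So I = 4πRB/(μ₀φ) = 4π × 0.118 × 8.95×10⁻⁶ / (4π×10⁻⁷ × 4.712) = 2.24 A.

I ≈ 2.24 A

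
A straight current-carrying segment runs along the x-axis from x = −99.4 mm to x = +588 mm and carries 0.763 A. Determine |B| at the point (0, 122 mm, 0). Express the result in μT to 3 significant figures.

B ≈ 1.01 μT

For a finite straight segment, B = (μ₀I/4πd)(sinθ₁ + sinθ₂), where θ₁, θ₂ are the angles from the perpendicular to each end.
The perpendicular distance is d = 0.122 m; the end-offsets along the wire are a = 0.0994 m and b = 0.588 m.
sinθ₁ = 0.0994/√(0.0994²+0.122²) = 0.6316; sinθ₂ = 0.588/√(0.588²+0.122²) = 0.9791.
B = (4π×10⁻⁷ × 0.763) / (4π × 0.122) × (0.6316 + 0.9791) = 1.01×10⁻⁶ T.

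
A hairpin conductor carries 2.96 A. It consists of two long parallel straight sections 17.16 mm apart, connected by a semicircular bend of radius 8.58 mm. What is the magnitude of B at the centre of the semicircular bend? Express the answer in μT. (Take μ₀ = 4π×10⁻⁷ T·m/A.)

The semicircular arc contributes B_arc = μ₀I·π/(4πR) = μ₀I/(4R) = 1.08×10⁻⁴ T.
Each semi-infinite lead is at perpendicular distance R = 0.00858 m from the centre, with the perpendicular foot at its near end, so it contributes μ₀I/(4πR); both point the same way, together 6.90×10⁻⁵ T.
Arc and leads all point the same direction: B = 1.08×10⁻⁴ + 6.90×10⁻⁵ = 1.77×10⁻⁴ T.

B ≈ 177 μT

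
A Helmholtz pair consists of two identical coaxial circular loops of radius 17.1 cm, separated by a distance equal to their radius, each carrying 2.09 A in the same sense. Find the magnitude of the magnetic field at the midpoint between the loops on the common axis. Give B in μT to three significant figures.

B ≈ 11.0 μT

Each loop contributes B = μ₀IR²/[2(R²+z²)^(3/2)] on the axis, with z measured from that loop.
Loop 1 (z = 0.0855 m): B₁ = 5.49×10⁻⁶ T. Loop 2 (z = 0.0855 m): B₂ = 5.49×10⁻⁶ T.
The fields add: B = B₁ + B₂ = 1.10×10⁻⁵ T.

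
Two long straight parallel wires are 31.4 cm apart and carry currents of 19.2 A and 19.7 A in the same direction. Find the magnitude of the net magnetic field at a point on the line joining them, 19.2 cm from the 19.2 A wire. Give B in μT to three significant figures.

B ≈ 12.3 μT

Each long wire gives B = μ₀I/(2πd). Distances are d₁ = 0.192 m and d₂ = 0.122 m.
B₁ = 2.00×10⁻⁵ T, B₂ = 3.23×10⁻⁵ T.
Between parallel currents the two contributions point in opposite directions, so they subtract. B = |B₁ − B₂| = |2.00×10⁻⁵ − 3.23×10⁻⁵| = 1.23×10⁻⁵ T.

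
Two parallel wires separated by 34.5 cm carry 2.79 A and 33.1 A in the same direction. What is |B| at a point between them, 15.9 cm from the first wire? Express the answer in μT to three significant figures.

Each long wire gives B = μ₀I/(2πd). Distances are d₁ = 0.159 m and d₂ = 0.186 m.
B₁ = 3.51×10⁻⁶ T, B₂ = 3.56×10⁻⁵ T.
Between parallel currents the two contributions point in opposite directions, so they subtract. B = |B₁ − B₂| = |3.51×10⁻⁶ − 3.56×10⁻⁵| = 3.21×10⁻⁵ T.

B ≈ 32.1 μT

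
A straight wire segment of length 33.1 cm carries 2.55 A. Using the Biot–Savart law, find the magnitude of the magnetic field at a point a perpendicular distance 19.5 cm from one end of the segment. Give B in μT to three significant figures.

For a finite straight segment, B = (μ₀I/4πd)(sinθ₁ + sinθ₂), where θ₁, θ₂ are the angles from the perpendicular to each end.
The perpendicular foot is at one end, so the two end-offsets along the wire are 0 and L = 0.331 m.
sinθ₁ = 0/√(0²+0.195²) = 0.0000; sinθ₂ = 0.331/√(0.331²+0.195²) = 0.8616.
B = (4π×10⁻⁷ × 2.55) / (4π × 0.195) × (0.0000 + 0.8616) = 1.13×10⁻⁶ T.

B ≈ 1.13 μT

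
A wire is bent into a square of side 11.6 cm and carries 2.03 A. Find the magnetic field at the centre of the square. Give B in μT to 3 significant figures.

Each side is a finite straight segment at perpendicular distance d = a/(2 tan(π/4)) = 0.058 m from the centre, with end-angles ±π/4.
One side contributes B₁ = (μ₀I/4πd)·2 sin(π/4) = 4.95×10⁻⁶ T.
All 4 sides add in the same direction: B = 4 × 4.95×10⁻⁶ = 1.98×10⁻⁵ T.

B ≈ 19.8 μT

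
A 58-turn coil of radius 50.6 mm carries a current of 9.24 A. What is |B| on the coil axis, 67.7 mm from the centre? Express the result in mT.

B ≈ 1.43 mT

For an N-turn flat coil, B = Nμ₀IR²/[2(R²+z²)^(3/2)] with R = 0.0506 m, z = 0.0677 m.
B = 58 × 2.46×10⁻⁵ T = 1.43×10⁻³ T.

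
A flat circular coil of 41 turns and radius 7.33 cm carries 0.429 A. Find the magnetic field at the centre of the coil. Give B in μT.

For an N-turn flat coil, B = Nμ₀I/(2R) with R = 0.0733 m.
B = 41 × 3.68×10⁻⁶ T = 1.51×10⁻⁴ T.

B ≈ 151 μT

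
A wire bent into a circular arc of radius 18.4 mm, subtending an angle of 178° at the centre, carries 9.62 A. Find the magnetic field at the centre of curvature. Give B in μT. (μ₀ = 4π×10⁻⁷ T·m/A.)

B ≈ 162 μT

The Biot–Savart field of a circular arc at its centre is B = μ₀Iφ/(4πR), with φ = 3.107 rad.
B = (4π×10⁻⁷ × 9.62 × 3.107) / (4π × 0.0184) = 1.62×10⁻⁴ T.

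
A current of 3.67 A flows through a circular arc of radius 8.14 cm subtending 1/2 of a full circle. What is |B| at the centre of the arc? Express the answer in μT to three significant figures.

B ≈ 14.2 μT

The Biot–Savart field of a circular arc at its centre is B = μ₀Iφ/(4πR), with φ = 3.142 rad.
B = (4π×10⁻⁷ × 3.67 × 3.142) / (4π × 0.0814) = 1.42×10⁻⁵ T.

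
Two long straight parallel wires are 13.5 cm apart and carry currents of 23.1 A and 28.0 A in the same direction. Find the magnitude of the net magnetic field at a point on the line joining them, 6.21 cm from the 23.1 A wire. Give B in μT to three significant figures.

B ≈ 2.42 μT

Each long wire gives B = μ₀I/(2πd). Distances are d₁ = 0.0621 m and d₂ = 0.0729 m.
B₁ = 7.44×10⁻⁵ T, B₂ = 7.68×10⁻⁵ T.
Between parallel currents the two contributions point in opposite directions, so they subtract. B = |B₁ − B₂| = |7.44×10⁻⁵ − 7.68×10⁻⁵| = 2.42×10⁻⁶ T.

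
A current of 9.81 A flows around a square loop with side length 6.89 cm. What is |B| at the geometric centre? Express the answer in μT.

B ≈ 161 μT

Each side is a finite straight segment at perpendicular distance d = a/(2 tan(π/4)) = 0.03445 m from the centre, with end-angles ±π/4.
One side contributes B₁ = (μ₀I/4πd)·2 sin(π/4) = 4.03×10⁻⁵ T.
All 4 sides add in the same direction: B = 4 × 4.03×10⁻⁵ = 1.61×10⁻⁴ T.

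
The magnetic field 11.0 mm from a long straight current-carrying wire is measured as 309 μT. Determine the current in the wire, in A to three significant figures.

I ≈ 17.0 A

For a long straight wire B = μ₀I/(2πd), so I = 2πdB/μ₀.
I = 2π × 0.011 × 3.09×10⁻⁴ / (4π×10⁻⁷) = 17.0 A.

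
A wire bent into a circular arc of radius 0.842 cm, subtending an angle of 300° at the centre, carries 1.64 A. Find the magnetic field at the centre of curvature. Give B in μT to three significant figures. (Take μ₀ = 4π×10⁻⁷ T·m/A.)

The Biot–Savart field of a circular arc at its centre is B = μ₀Iφ/(4πR), with φ = 5.236 rad.
B = (4π×10⁻⁷ × 1.64 × 5.236) / (4π × 0.00842) = 1.02×10⁻⁴ T.

B ≈ 102 μT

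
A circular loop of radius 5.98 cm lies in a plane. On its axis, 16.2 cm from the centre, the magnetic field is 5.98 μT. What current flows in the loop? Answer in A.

On the axis of a loop, B = μ₀IR²/[2(R²+z²)^(3/2)], so I = 2B(R²+z²)^(3/2)/(μ₀R²).
R² + z² = 0.003576 + 0.02624 = 0.02982 m²; raised to 3/2 gives 5.15×10⁻³ m³.
I = 2 × 5.98×10⁻⁶ × 5.15×10⁻³ / (1.26×10⁻⁶ × 0.003576) = 13.7 A.

I ≈ 13.7 A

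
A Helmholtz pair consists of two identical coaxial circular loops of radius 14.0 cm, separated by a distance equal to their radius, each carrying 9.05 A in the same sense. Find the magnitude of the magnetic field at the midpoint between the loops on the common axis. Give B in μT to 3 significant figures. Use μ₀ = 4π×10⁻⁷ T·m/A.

Each loop contributes B = μ₀IR²/[2(R²+z²)^(3/2)] on the axis, with z measured from that loop.
Loop 1 (z = 0.07 m): B₁ = 2.91×10⁻⁵ T. Loop 2 (z = 0.07 m): B₂ = 2.91×10⁻⁵ T.
The fields add: B = B₁ + B₂ = 5.81×10⁻⁵ T.

B ≈ 58.1 μT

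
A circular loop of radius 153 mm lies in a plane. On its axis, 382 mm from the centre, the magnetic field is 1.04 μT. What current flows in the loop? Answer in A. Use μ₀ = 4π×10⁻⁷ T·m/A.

On the axis of a loop, B = μ₀IR²/[2(R²+z²)^(3/2)], so I = 2B(R²+z²)^(3/2)/(μ₀R²).
R² + z² = 0.02341 + 0.1459 = 0.1693 m²; raised to 3/2 gives 6.97×10⁻² m³.
I = 2 × 1.04×10⁻⁶ × 6.97×10⁻² / (1.26×10⁻⁶ × 0.02341) = 4.93 A.

I ≈ 4.93 A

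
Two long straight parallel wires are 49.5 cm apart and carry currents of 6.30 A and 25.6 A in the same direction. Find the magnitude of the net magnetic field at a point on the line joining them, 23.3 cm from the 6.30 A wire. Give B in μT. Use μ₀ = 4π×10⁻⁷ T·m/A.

Each long wire gives B = μ₀I/(2πd). Distances are d₁ = 0.233 m and d₂ = 0.262 m.
B₁ = 5.41×10⁻⁶ T, B₂ = 1.95×10⁻⁵ T.
Between parallel currents the two contributions point in opposite directions, so they subtract. B = |B₁ − B₂| = |5.41×10⁻⁶ − 1.95×10⁻⁵| = 1.41×10⁻⁵ T.

B ≈ 14.1 μT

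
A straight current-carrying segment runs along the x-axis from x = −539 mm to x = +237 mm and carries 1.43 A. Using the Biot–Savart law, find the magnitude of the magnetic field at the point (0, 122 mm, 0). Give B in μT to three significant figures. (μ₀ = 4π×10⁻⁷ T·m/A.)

For a finite straight segment, B = (μ₀I/4πd)(sinθ₁ + sinθ₂), where θ₁, θ₂ are the angles from the perpendicular to each end.
The perpendicular distance is d = 0.122 m; the end-offsets along the wire are a = 0.539 m and b = 0.237 m.
sinθ₁ = 0.539/√(0.539²+0.122²) = 0.9753; sinθ₂ = 0.237/√(0.237²+0.122²) = 0.8891.
B = (4π×10⁻⁷ × 1.43) / (4π × 0.122) × (0.9753 + 0.8891) = 2.19×10⁻⁶ T.

B ≈ 2.19 μT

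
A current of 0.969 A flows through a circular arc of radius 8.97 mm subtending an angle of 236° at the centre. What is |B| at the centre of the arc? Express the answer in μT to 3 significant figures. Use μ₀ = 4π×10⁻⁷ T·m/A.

B ≈ 44.5 μT

The Biot–Savart field of a circular arc at its centre is B = μ₀Iφ/(4πR), with φ = 4.119 rad.
B = (4π×10⁻⁷ × 0.969 × 4.119) / (4π × 0.00897) = 4.45×10⁻⁵ T.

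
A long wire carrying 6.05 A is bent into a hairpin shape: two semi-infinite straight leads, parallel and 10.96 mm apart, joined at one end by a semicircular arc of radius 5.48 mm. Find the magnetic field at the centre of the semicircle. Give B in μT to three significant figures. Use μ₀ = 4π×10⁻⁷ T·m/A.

The semicircular arc contributes B_arc = μ₀I·π/(4πR) = μ₀I/(4R) = 3.47×10⁻⁴ T.
Each semi-infinite lead is at perpendicular distance R = 0.00548 m from the centre, with the perpendicular foot at its near end, so it contributes μ₀I/(4πR); both point the same way, together 2.21×10⁻⁴ T.
Arc and leads all point the same direction: B = 3.47×10⁻⁴ + 2.21×10⁻⁴ = 5.68×10⁻⁴ T.

B ≈ 568 μT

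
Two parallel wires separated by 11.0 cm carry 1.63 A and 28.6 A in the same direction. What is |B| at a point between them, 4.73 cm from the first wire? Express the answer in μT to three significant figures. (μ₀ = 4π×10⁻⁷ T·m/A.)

B ≈ 84.3 μT

Each long wire gives B = μ₀I/(2πd). Distances are d₁ = 0.0473 m and d₂ = 0.0627 m.
B₁ = 6.89×10⁻⁶ T, B₂ = 9.12×10⁻⁵ T.
Between parallel currents the two contributions point in opposite directions, so they subtract. B = |B₁ − B₂| = |6.89×10⁻⁶ − 9.12×10⁻⁵| = 8.43×10⁻⁵ T.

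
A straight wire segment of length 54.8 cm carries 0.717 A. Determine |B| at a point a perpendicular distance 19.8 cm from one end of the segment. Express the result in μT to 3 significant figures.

B ≈ 0.341 μT

For a finite straight segment, B = (μ₀I/4πd)(sinθ₁ + sinθ₂), where θ₁, θ₂ are the angles from the perpendicular to each end.
The perpendicular foot is at one end, so the two end-offsets along the wire are 0 and L = 0.548 m.
sinθ₁ = 0/√(0²+0.198²) = 0.0000; sinθ₂ = 0.548/√(0.548²+0.198²) = 0.9405.
B = (4π×10⁻⁷ × 0.717) / (4π × 0.198) × (0.0000 + 0.9405) = 3.41×10⁻⁷ T.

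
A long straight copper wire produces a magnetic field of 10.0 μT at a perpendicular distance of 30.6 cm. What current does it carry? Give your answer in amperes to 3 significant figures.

I ≈ 15.3 A

For a long straight wire B = μ₀I/(2πd), so I = 2πdB/μ₀.
I = 2π × 0.306 × 1.00×10⁻⁵ / (4π×10⁻⁷) = 15.3 A.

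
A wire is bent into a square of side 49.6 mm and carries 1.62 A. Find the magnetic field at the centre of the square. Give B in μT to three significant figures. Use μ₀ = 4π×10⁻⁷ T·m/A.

B ≈ 37.0 μT

Each side is a finite straight segment at perpendicular distance d = a/(2 tan(π/4)) = 0.0248 m from the centre, with end-angles ±π/4.
One side contributes B₁ = (μ₀I/4πd)·2 sin(π/4) = 9.24×10⁻⁶ T.
All 4 sides add in the same direction: B = 4 × 9.24×10⁻⁶ = 3.70×10⁻⁵ T.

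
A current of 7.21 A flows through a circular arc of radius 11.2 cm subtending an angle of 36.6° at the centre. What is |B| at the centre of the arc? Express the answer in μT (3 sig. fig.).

The Biot–Savart field of a circular arc at its centre is B = μ₀Iφ/(4πR), with φ = 0.6388 rad.
B = (4π×10⁻⁷ × 7.21 × 0.6388) / (4π × 0.112) = 4.11×10⁻⁶ T.

B ≈ 4.11 μT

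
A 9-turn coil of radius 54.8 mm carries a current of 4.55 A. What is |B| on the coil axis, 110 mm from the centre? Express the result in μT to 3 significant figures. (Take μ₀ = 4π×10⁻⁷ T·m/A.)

B ≈ 41.6 μT

For an N-turn flat coil, B = Nμ₀IR²/[2(R²+z²)^(3/2)] with R = 0.0548 m, z = 0.11 m.
B = 9 × 4.63×10⁻⁶ T = 4.16×10⁻⁵ T.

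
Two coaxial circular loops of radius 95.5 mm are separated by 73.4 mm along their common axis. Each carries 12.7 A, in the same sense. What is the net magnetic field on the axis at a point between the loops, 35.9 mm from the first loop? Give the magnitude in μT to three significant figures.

B ≈ 136 μT

Each loop contributes B = μ₀IR²/[2(R²+z²)^(3/2)] on the axis, with z measured from that loop.
Loop 1 (z = 0.0359 m): B₁ = 6.85×10⁻⁵ T. Loop 2 (z = 0.0375 m): B₂ = 6.74×10⁻⁵ T.
The fields add: B = B₁ + B₂ = 1.36×10⁻⁴ T.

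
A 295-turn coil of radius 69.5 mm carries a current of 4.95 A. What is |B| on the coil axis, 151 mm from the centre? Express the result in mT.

For an N-turn flat coil, B = Nμ₀IR²/[2(R²+z²)^(3/2)] with R = 0.0695 m, z = 0.151 m.
B = 295 × 3.27×10⁻⁶ T = 9.65×10⁻⁴ T.

B ≈ 0.965 mT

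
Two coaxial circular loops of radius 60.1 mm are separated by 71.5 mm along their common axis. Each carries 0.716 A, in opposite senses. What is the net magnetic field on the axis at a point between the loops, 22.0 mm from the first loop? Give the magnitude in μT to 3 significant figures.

B ≈ 2.76 μT

Each loop contributes B = μ₀IR²/[2(R²+z²)^(3/2)] on the axis, with z measured from that loop.
Loop 1 (z = 0.022 m): B₁ = 6.20×10⁻⁶ T. Loop 2 (z = 0.0495 m): B₂ = 3.44×10⁻⁶ T.
The fields oppose: B = |B₁ − B₂| = 2.76×10⁻⁶ T.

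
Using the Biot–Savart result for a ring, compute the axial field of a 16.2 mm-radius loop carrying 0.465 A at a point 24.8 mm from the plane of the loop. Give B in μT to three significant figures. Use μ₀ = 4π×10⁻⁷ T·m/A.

B ≈ 2.95 μT

On the axis of a circular loop, B = μ₀IR² / [2(R²+z²)^(3/2)].
R² + z² = (0.0162)² + (0.0248)² = 0.0008775 m², and (R²+z²)^(3/2) = 2.60×10⁻⁵ m³.
B = (4π×10⁻⁷ × 0.465 × 0.0002624) / (2 × 2.60×10⁻⁵) = 2.95×10⁻⁶ T.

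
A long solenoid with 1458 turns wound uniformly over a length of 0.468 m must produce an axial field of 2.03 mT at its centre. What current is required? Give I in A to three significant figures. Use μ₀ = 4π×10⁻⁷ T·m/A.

I ≈ 0.519 A

Inside a long solenoid B = μ₀nI with n = 3115 m⁻¹, so I = B/(μ₀n).
I = 2.03×10⁻³ / (4π×10⁻⁷ × 3115) = 0.519 A.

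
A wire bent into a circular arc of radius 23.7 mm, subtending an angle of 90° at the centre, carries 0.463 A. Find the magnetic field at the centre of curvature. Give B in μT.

B ≈ 3.07 μT

The Biot–Savart field of a circular arc at its centre is B = μ₀Iφ/(4πR), with φ = 1.571 rad.
B = (4π×10⁻⁷ × 0.463 × 1.571) / (4π × 0.0237) = 3.07×10⁻⁶ T.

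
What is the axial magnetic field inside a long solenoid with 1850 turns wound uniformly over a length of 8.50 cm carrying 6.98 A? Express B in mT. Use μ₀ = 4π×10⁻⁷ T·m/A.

Inside a long solenoid, B = μ₀nI with n = 2.176×10⁴ turns/m.
B = 4π×10⁻⁷ × 2.176×10⁴ × 6.98 = 0.191 T.

B ≈ 191 mT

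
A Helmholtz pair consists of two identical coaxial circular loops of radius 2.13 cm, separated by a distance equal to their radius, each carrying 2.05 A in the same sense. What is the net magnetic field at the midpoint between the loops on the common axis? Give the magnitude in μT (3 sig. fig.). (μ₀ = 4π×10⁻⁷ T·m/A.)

B ≈ 86.5 μT

Each loop contributes B = μ₀IR²/[2(R²+z²)^(3/2)] on the axis, with z measured from that loop.
Loop 1 (z = 0.01065 m): B₁ = 4.33×10⁻⁵ T. Loop 2 (z = 0.01065 m): B₂ = 4.33×10⁻⁵ T.
The fields add: B = B₁ + B₂ = 8.65×10⁻⁵ T.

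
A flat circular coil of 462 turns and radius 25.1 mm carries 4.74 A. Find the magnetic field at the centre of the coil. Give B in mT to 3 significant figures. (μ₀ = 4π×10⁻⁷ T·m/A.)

For an N-turn flat coil, B = Nμ₀I/(2R) with R = 0.0251 m.
B = 462 × 1.19×10⁻⁴ T = 5.48×10⁻² T.

B ≈ 54.8 mT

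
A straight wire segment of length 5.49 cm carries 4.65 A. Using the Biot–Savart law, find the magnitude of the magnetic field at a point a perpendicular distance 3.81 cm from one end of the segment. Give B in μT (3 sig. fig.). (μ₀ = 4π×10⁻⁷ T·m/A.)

B ≈ 10.0 μT

For a finite straight segment, B = (μ₀I/4πd)(sinθ₁ + sinθ₂), where θ₁, θ₂ are the angles from the perpendicular to each end.
The perpendicular foot is at one end, so the two end-offsets along the wire are 0 and L = 0.0549 m.
sinθ₁ = 0/√(0²+0.0381²) = 0.0000; sinθ₂ = 0.0549/√(0.0549²+0.0381²) = 0.8215.
B = (4π×10⁻⁷ × 4.65) / (4π × 0.0381) × (0.0000 + 0.8215) = 1.00×10⁻⁵ T.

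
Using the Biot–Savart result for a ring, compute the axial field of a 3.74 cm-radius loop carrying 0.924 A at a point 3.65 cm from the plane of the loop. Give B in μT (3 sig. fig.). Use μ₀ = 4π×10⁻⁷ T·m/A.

B ≈ 5.69 μT

On the axis of a circular loop, B = μ₀IR² / [2(R²+z²)^(3/2)].
R² + z² = (0.0374)² + (0.0365)² = 0.002731 m², and (R²+z²)^(3/2) = 1.43×10⁻⁴ m³.
B = (4π×10⁻⁷ × 0.924 × 0.001399) / (2 × 1.43×10⁻⁴) = 5.69×10⁻⁶ T.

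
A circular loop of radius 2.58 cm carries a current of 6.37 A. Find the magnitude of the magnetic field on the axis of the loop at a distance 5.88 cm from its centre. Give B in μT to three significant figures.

On the axis of a circular loop, B = μ₀IR² / [2(R²+z²)^(3/2)].
R² + z² = (0.0258)² + (0.0588)² = 0.004123 m², and (R²+z²)^(3/2) = 2.65×10⁻⁴ m³.
B = (4π×10⁻⁷ × 6.37 × 0.0006656) / (2 × 2.65×10⁻⁴) = 1.01×10⁻⁵ T.

B ≈ 10.1 μT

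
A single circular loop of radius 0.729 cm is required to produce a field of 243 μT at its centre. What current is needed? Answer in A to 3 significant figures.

I ≈ 2.82 A

At the centre of a circular loop B = μ₀I/(2R), so I = 2RB/μ₀.
With R = 0.00729 m, I = 2 × 0.00729 × 2.43×10⁻⁴ / (4π×10⁻⁷) = 2.82 A.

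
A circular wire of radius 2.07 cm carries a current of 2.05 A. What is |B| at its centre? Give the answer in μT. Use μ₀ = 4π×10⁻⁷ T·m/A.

At the centre of a circular loop the Biot–Savart law gives B = μ₀I/(2R).
B = (4π×10⁻⁷ × 2.05) / (2 × 0.0207) = 6.22×10⁻⁵ T.

B ≈ 62.2 μT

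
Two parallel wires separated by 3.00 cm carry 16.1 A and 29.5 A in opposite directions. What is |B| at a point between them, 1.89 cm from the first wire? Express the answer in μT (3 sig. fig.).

Each long wire gives B = μ₀I/(2πd). Distances are d₁ = 0.0189 m and d₂ = 0.0111 m.
B₁ = 1.70×10⁻⁴ T, B₂ = 5.32×10⁻⁴ T.
Between antiparallel currents both contributions point the same way, so they add. B = B₁ + B₂ = 1.70×10⁻⁴ + 5.32×10⁻⁴ = 7.02×10⁻⁴ T.

B ≈ 702 μT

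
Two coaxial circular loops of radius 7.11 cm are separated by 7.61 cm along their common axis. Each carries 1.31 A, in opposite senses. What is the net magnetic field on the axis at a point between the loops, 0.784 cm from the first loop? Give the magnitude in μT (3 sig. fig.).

Each loop contributes B = μ₀IR²/[2(R²+z²)^(3/2)] on the axis, with z measured from that loop.
Loop 1 (z = 0.00784 m): B₁ = 1.14×10⁻⁵ T. Loop 2 (z = 0.06826 m): B₂ = 4.35×10⁻⁶ T.
The fields oppose: B = |B₁ − B₂| = 7.02×10⁻⁶ T.

B ≈ 7.02 μT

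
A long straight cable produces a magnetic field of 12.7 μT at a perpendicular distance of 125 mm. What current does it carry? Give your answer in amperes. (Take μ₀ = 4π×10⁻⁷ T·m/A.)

For a long straight wire B = μ₀I/(2πd), so I = 2πdB/μ₀.
I = 2π × 0.125 × 1.27×10⁻⁵ / (4π×10⁻⁷) = 7.94 A.

I ≈ 7.94 A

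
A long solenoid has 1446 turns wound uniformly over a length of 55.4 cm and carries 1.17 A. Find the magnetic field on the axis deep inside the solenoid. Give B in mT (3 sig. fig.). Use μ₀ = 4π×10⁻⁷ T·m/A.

B ≈ 3.84 mT

Inside a long solenoid, B = μ₀nI with n = 2610 turns/m.
B = 4π×10⁻⁷ × 2610 × 1.17 = 3.84×10⁻³ T.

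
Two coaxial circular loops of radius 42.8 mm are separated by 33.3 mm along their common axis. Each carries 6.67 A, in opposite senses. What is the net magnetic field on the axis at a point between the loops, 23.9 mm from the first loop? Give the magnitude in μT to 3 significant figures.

Each loop contributes B = μ₀IR²/[2(R²+z²)^(3/2)] on the axis, with z measured from that loop.
Loop 1 (z = 0.0239 m): B₁ = 6.52×10⁻⁵ T. Loop 2 (z = 0.0094 m): B₂ = 9.12×10⁻⁵ T.
The fields oppose: B = |B₁ − B₂| = 2.61×10⁻⁵ T.

B ≈ 26.1 μT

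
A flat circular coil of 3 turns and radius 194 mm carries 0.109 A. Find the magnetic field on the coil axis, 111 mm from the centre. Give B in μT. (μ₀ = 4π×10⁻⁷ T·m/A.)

B ≈ 0.693 μT

For an N-turn flat coil, B = Nμ₀IR²/[2(R²+z²)^(3/2)] with R = 0.194 m, z = 0.111 m.
B = 3 × 2.31×10⁻⁷ T = 6.93×10⁻⁷ T.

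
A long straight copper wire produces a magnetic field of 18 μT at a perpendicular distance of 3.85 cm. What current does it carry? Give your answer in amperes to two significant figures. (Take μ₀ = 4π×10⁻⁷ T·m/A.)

For a long straight wire B = μ₀I/(2πd), so I = 2πdB/μ₀.
I = 2π × 0.0385 × 1.80×10⁻⁵ / (4π×10⁻⁷) = 3.47 A.

I ≈ 3.5 A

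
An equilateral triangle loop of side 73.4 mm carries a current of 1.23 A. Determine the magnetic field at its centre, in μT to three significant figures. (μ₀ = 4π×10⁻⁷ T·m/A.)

B ≈ 30.2 μT

Each side is a finite straight segment at perpendicular distance d = a/(2 tan(π/3)) = 0.02119 m from the centre, with end-angles ±π/3.
One side contributes B₁ = (μ₀I/4πd)·2 sin(π/3) = 1.01×10⁻⁵ T.
All 3 sides add in the same direction: B = 3 × 1.01×10⁻⁵ = 3.02×10⁻⁵ T.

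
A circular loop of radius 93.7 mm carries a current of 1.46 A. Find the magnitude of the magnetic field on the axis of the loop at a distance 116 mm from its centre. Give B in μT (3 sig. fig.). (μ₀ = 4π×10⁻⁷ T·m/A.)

On the axis of a circular loop, B = μ₀IR² / [2(R²+z²)^(3/2)].
R² + z² = (0.0937)² + (0.116)² = 0.02224 m², and (R²+z²)^(3/2) = 3.32×10⁻³ m³.
B = (4π×10⁻⁷ × 1.46 × 0.00878) / (2 × 3.32×10⁻³) = 2.43×10⁻⁶ T.

B ≈ 2.43 μT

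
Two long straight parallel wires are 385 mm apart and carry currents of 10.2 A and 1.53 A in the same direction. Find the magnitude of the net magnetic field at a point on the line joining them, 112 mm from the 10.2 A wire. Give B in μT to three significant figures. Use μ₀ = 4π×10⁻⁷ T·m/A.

B ≈ 17.1 μT

Each long wire gives B = μ₀I/(2πd). Distances are d₁ = 0.112 m and d₂ = 0.273 m.
B₁ = 1.82×10⁻⁵ T, B₂ = 1.12×10⁻⁶ T.
Between parallel currents the two contributions point in opposite directions, so they subtract. B = |B₁ − B₂| = |1.82×10⁻⁵ − 1.12×10⁻⁶| = 1.71×10⁻⁵ T.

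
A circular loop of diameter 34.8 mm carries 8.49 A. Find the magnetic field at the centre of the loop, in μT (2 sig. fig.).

B ≈ 310 μT

At the centre of a circular loop the Biot–Savart law gives B = μ₀I/(2R) (so R = 0.0174 m).
B = (4π×10⁻⁷ × 8.49) / (2 × 0.0174) = 3.07×10⁻⁴ T.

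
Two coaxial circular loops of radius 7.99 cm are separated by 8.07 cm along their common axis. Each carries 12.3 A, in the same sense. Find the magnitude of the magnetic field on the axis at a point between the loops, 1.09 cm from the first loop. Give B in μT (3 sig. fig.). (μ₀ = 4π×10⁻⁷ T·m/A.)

B ≈ 135 μT

Each loop contributes B = μ₀IR²/[2(R²+z²)^(3/2)] on the axis, with z measured from that loop.
Loop 1 (z = 0.0109 m): B₁ = 9.41×10⁻⁵ T. Loop 2 (z = 0.0698 m): B₂ = 4.13×10⁻⁵ T.
The fields add: B = B₁ + B₂ = 1.35×10⁻⁴ T.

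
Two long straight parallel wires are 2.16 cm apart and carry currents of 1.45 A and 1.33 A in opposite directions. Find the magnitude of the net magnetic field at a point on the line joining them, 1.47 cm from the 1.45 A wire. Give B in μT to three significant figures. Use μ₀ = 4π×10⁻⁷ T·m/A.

Each long wire gives B = μ₀I/(2πd). Distances are d₁ = 0.0147 m and d₂ = 0.0069 m.
B₁ = 1.97×10⁻⁵ T, B₂ = 3.86×10⁻⁵ T.
Between antiparallel currents both contributions point the same way, so they add. B = B₁ + B₂ = 1.97×10⁻⁵ + 3.86×10⁻⁵ = 5.83×10⁻⁵ T.

B ≈ 58.3 μT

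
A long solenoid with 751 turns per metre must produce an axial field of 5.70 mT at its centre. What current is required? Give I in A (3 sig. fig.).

Inside a long solenoid B = μ₀nI with n = 751 m⁻¹, so I = B/(μ₀n).
I = 5.70×10⁻³ / (4π×10⁻⁷ × 751) = 6.04 A.

I ≈ 6.04 A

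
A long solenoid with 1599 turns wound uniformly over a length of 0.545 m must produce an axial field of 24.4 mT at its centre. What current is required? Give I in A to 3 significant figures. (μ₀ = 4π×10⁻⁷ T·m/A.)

Inside a long solenoid B = μ₀nI with n = 2934 m⁻¹, so I = B/(μ₀n).
I = 2.44×10⁻² / (4π×10⁻⁷ × 2934) = 6.62 A.

I ≈ 6.62 A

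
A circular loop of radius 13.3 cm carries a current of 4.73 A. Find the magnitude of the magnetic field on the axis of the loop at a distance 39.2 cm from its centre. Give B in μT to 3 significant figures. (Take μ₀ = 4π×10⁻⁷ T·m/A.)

B ≈ 0.741 μT

On the axis of a circular loop, B = μ₀IR² / [2(R²+z²)^(3/2)].
R² + z² = (0.133)² + (0.392)² = 0.1714 m², and (R²+z²)^(3/2) = 7.09×10⁻² m³.
B = (4π×10⁻⁷ × 4.73 × 0.01769) / (2 × 7.09×10⁻²) = 7.41×10⁻⁷ T.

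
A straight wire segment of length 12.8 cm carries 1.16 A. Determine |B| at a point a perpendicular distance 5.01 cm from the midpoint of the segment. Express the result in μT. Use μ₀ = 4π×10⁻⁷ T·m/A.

B ≈ 3.65 μT

For a finite straight segment, B = (μ₀I/4πd)(sinθ₁ + sinθ₂), where θ₁, θ₂ are the angles from the perpendicular to each end.
The perpendicular from the point meets the wire at its midpoint, so each end is L/2 = 0.064 m away along the wire.
sinθ₁ = 0.064/√(0.064²+0.0501²) = 0.7874; sinθ₂ = 0.064/√(0.064²+0.0501²) = 0.7874.
B = (4π×10⁻⁷ × 1.16) / (4π × 0.0501) × (0.7874 + 0.7874) = 3.65×10⁻⁶ T.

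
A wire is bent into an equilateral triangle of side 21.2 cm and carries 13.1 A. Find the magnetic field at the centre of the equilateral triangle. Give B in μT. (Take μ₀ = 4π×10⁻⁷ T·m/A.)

Each side is a finite straight segment at perpendicular distance d = a/(2 tan(π/3)) = 0.0612 m from the centre, with end-angles ±π/3.
One side contributes B₁ = (μ₀I/4πd)·2 sin(π/3) = 3.71×10⁻⁵ T.
All 3 sides add in the same direction: B = 3 × 3.71×10⁻⁵ = 1.11×10⁻⁴ T.

B ≈ 111 μT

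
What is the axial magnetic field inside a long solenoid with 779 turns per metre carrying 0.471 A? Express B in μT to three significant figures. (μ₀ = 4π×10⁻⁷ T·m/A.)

Inside a long solenoid, B = μ₀nI with n = 779 turns/m.
B = 4π×10⁻⁷ × 779 × 0.471 = 4.61×10⁻⁴ T.

B ≈ 461 μT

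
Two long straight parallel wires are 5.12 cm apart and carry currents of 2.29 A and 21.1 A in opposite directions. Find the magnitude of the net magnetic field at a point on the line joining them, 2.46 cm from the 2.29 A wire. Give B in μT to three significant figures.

Each long wire gives B = μ₀I/(2πd). Distances are d₁ = 0.0246 m and d₂ = 0.0266 m.
B₁ = 1.86×10⁻⁵ T, B₂ = 1.59×10⁻⁴ T.
Between antiparallel currents both contributions point the same way, so they add. B = B₁ + B₂ = 1.86×10⁻⁵ + 1.59×10⁻⁴ = 1.77×10⁻⁴ T.

B ≈ 177 μT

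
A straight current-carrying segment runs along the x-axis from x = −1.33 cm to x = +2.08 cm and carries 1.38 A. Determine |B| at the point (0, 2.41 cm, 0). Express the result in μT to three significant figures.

For a finite straight segment, B = (μ₀I/4πd)(sinθ₁ + sinθ₂), where θ₁, θ₂ are the angles from the perpendicular to each end.
The perpendicular distance is d = 0.0241 m; the end-offsets along the wire are a = 0.0133 m and b = 0.0208 m.
sinθ₁ = 0.0133/√(0.0133²+0.0241²) = 0.4832; sinθ₂ = 0.0208/√(0.0208²+0.0241²) = 0.6534.
B = (4π×10⁻⁷ × 1.38) / (4π × 0.0241) × (0.4832 + 0.6534) = 6.51×10⁻⁶ T.

B ≈ 6.51 μT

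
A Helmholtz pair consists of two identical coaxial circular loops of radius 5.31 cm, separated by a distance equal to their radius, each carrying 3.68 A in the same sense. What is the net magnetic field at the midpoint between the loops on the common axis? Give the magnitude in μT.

B ≈ 62.3 μT

Each loop contributes B = μ₀IR²/[2(R²+z²)^(3/2)] on the axis, with z measured from that loop.
Loop 1 (z = 0.02655 m): B₁ = 3.12×10⁻⁵ T. Loop 2 (z = 0.02655 m): B₂ = 3.12×10⁻⁵ T.
The fields add: B = B₁ + B₂ = 6.23×10⁻⁵ T.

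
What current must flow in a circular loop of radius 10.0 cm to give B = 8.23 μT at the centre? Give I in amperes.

At the centre of a circular loop B = μ₀I/(2R), so I = 2RB/μ₀.
With R = 0.1 m, I = 2 × 0.1 × 8.23×10⁻⁶ / (4π×10⁻⁷) = 1.31 A.

I ≈ 1.31 A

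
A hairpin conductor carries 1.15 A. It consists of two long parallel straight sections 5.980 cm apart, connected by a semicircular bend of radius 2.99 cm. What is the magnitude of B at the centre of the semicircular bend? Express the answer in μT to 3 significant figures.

B ≈ 19.8 μT

The semicircular arc contributes B_arc = μ₀I·π/(4πR) = μ₀I/(4R) = 1.21×10⁻⁵ T.
Each semi-infinite lead is at perpendicular distance R = 0.0299 m from the centre, with the perpendicular foot at its near end, so it contributes μ₀I/(4πR); both point the same way, together 7.69×10⁻⁶ T.
Arc and leads all point the same direction: B = 1.21×10⁻⁵ + 7.69×10⁻⁶ = 1.98×10⁻⁵ T.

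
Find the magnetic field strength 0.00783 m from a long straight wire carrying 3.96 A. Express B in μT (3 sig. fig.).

For an infinitely long straight wire, B = μ₀I/(2πd).
B = (4π×10⁻⁷ × 3.96) / (2π × 0.00783) = 1.01×10⁻⁴ T.

B ≈ 101 μT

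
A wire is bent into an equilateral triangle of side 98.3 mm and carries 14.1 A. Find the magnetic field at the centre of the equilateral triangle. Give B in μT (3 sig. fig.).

B ≈ 258 μT

Each side is a finite straight segment at perpendicular distance d = a/(2 tan(π/3)) = 0.02838 m from the centre, with end-angles ±π/3.
One side contributes B₁ = (μ₀I/4πd)·2 sin(π/3) = 8.61×10⁻⁵ T.
All 3 sides add in the same direction: B = 3 × 8.61×10⁻⁵ = 2.58×10⁻⁴ T.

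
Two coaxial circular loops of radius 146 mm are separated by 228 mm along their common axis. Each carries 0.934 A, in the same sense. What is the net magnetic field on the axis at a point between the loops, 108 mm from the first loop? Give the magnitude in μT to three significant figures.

B ≈ 3.94 μT

Each loop contributes B = μ₀IR²/[2(R²+z²)^(3/2)] on the axis, with z measured from that loop.
Loop 1 (z = 0.108 m): B₁ = 2.09×10⁻⁶ T. Loop 2 (z = 0.12 m): B₂ = 1.85×10⁻⁶ T.
The fields add: B = B₁ + B₂ = 3.94×10⁻⁶ T.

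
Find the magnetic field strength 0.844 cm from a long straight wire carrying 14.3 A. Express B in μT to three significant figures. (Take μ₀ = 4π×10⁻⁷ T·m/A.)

B ≈ 339 μT

For an infinitely long straight wire, B = μ₀I/(2πd).
B = (4π×10⁻⁷ × 14.3) / (2π × 0.00844) = 3.39×10⁻⁴ T.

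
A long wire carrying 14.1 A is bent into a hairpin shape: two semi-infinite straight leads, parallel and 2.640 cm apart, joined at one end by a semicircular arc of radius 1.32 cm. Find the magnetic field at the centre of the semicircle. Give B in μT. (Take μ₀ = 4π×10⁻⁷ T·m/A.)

B ≈ 549 μT

The semicircular arc contributes B_arc = μ₀I·π/(4πR) = μ₀I/(4R) = 3.36×10⁻⁴ T.
Each semi-infinite lead is at perpendicular distance R = 0.0132 m from the centre, with the perpendicular foot at its near end, so it contributes μ₀I/(4πR); both point the same way, together 2.14×10⁻⁴ T.
Arc and leads all point the same direction: B = 3.36×10⁻⁴ + 2.14×10⁻⁴ = 5.49×10⁻⁴ T.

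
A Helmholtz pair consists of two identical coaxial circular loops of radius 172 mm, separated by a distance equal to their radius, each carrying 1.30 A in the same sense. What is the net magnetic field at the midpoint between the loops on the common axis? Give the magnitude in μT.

Each loop contributes B = μ₀IR²/[2(R²+z²)^(3/2)] on the axis, with z measured from that loop.
Loop 1 (z = 0.086 m): B₁ = 3.40×10⁻⁶ T. Loop 2 (z = 0.086 m): B₂ = 3.40×10⁻⁶ T.
The fields add: B = B₁ + B₂ = 6.80×10⁻⁶ T.

B ≈ 6.80 μT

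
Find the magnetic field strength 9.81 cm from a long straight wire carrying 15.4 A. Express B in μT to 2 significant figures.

B ≈ 31 μT

For an infinitely long straight wire, B = μ₀I/(2πd).
B = (4π×10⁻⁷ × 15.4) / (2π × 0.0981) = 3.14×10⁻⁵ T.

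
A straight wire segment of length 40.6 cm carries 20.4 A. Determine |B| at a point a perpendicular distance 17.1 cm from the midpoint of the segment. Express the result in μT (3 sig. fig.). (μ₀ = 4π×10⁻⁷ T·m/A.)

For a finite straight segment, B = (μ₀I/4πd)(sinθ₁ + sinθ₂), where θ₁, θ₂ are the angles from the perpendicular to each end.
The perpendicular from the point meets the wire at its midpoint, so each end is L/2 = 0.203 m away along the wire.
sinθ₁ = 0.203/√(0.203²+0.171²) = 0.7648; sinθ₂ = 0.203/√(0.203²+0.171²) = 0.7648.
B = (4π×10⁻⁷ × 20.4) / (4π × 0.171) × (0.7648 + 0.7648) = 1.82×10⁻⁵ T.

B ≈ 18.2 μT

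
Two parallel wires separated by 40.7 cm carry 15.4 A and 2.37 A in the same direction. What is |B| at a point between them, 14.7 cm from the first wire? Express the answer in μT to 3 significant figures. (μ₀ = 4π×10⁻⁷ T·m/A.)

B ≈ 19.1 μT

Each long wire gives B = μ₀I/(2πd). Distances are d₁ = 0.147 m and d₂ = 0.26 m.
B₁ = 2.10×10⁻⁵ T, B₂ = 1.82×10⁻⁶ T.
Between parallel currents the two contributions point in opposite directions, so they subtract. B = |B₁ − B₂| = |2.10×10⁻⁵ − 1.82×10⁻⁶| = 1.91×10⁻⁵ T.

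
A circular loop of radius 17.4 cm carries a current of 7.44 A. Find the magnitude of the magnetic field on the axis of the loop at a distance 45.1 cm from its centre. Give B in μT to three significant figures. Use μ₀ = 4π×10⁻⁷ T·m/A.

B ≈ 1.25 μT

On the axis of a circular loop, B = μ₀IR² / [2(R²+z²)^(3/2)].
R² + z² = (0.174)² + (0.451)² = 0.2337 m², and (R²+z²)^(3/2) = 0.113 m³.
B = (4π×10⁻⁷ × 7.44 × 0.03028) / (2 × 0.113) = 1.25×10⁻⁶ T.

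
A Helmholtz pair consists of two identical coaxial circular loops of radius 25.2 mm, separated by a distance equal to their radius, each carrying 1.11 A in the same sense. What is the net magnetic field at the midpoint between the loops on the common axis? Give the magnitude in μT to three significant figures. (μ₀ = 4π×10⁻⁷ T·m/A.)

Each loop contributes B = μ₀IR²/[2(R²+z²)^(3/2)] on the axis, with z measured from that loop.
Loop 1 (z = 0.0126 m): B₁ = 1.98×10⁻⁵ T. Loop 2 (z = 0.0126 m): B₂ = 1.98×10⁻⁵ T.
The fields add: B = B₁ + B₂ = 3.96×10⁻⁵ T.

B ≈ 39.6 μT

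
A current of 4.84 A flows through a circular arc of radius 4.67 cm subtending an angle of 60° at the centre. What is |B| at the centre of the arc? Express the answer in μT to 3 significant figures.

B ≈ 10.9 μT

The Biot–Savart field of a circular arc at its centre is B = μ₀Iφ/(4πR), with φ = 1.047 rad.
B = (4π×10⁻⁷ × 4.84 × 1.047) / (4π × 0.0467) = 1.09×10⁻⁵ T.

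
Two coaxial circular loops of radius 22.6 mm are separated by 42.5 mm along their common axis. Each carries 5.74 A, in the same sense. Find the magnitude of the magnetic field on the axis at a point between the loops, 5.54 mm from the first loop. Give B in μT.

B ≈ 169 μT

Each loop contributes B = μ₀IR²/[2(R²+z²)^(3/2)] on the axis, with z measured from that loop.
Loop 1 (z = 0.00554 m): B₁ = 1.46×10⁻⁴ T. Loop 2 (z = 0.03696 m): B₂ = 2.27×10⁻⁵ T.
The fields add: B = B₁ + B₂ = 1.69×10⁻⁴ T.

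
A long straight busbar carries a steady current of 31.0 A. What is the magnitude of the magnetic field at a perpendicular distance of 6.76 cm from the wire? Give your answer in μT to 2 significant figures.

For an infinitely long straight wire, B = μ₀I/(2πd).
B = (4π×10⁻⁷ × 31.0) / (2π × 0.0676) = 9.17×10⁻⁵ T.

B ≈ 92 μT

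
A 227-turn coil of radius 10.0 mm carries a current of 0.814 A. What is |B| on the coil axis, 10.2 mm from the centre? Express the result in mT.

For an N-turn flat coil, B = Nμ₀IR²/[2(R²+z²)^(3/2)] with R = 0.01 m, z = 0.0102 m.
B = 227 × 1.75×10⁻⁵ T = 3.98×10⁻³ T.

B ≈ 3.98 mT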